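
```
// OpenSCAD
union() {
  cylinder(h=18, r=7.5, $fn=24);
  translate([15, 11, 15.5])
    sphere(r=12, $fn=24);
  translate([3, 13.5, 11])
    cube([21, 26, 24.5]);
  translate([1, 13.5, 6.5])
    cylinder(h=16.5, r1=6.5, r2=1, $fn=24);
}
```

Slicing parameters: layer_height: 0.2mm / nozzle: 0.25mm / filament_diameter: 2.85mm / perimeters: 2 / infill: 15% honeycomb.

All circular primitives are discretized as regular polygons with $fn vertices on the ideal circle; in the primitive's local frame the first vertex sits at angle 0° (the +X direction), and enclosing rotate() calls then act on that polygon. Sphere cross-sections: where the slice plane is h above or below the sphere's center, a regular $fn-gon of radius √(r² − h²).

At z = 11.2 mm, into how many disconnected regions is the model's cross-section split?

2

At z = 11.2 mm: the r=7.5 cylinder gives a regular 24-gon of circumradius 7.5 (constant along its height); the sphere at (15, 11): section is a regular 24-gon, circumradius = √(r²−h²) = √(12²−4.3²) = 11.203; the cube at (3, 13.5) (footprint 21×26) is included at this height; the cone at (1, 13.5) (r1=6.5→r2=1) has section circumradius 4.933 here — a regular 24-gon; Taking the union: the regions partially overlap (shared area 150.02 mm²), so overlapping operands fuse into one piece — 2 connected regions. The result has 2 disconnected regions.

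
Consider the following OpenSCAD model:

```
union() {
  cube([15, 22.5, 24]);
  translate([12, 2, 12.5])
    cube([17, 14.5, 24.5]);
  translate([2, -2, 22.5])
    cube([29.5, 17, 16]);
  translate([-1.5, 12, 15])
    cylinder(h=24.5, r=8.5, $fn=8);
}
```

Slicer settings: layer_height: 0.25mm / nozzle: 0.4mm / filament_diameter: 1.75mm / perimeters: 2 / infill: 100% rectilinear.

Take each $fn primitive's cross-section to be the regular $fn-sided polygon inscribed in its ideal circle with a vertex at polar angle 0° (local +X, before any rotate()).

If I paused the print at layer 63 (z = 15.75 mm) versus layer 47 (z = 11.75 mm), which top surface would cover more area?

layer 63 (z = 15.75 mm)

Layer 63 (z = 15.75): the cube is present — its section is the full 15×22.5 rectangle (area 337.50 mm²); the cube at (12, 2) is present — its section is the full 17×14.5 rectangle (area 246.50 mm²); the cube at (2, -2) is not intersected at this z (z outside [22.5, 38.5]); the r=8.5 cylinder at (-1.5, 12) gives a regular 8-gon of circumradius 8.5 (constant along its height) (area = (8/2)·8.500²·sin(360°/8) = 204.35 mm²); Merging all regions: the regions partially overlap — summed areas 788.35 mm² minus the doubly-counted overlap 121.11 mm² gives 667.24 mm² — area = 667.24 mm². So its area = 667.24 mm². Layer 47 (z = 11.75): the cube (footprint 15×22.5) is included at this height (area 337.50 mm²); the cube at (12, 2) is absent (z outside [12.5, 37]); the cube at (2, -2) does not reach this height (z outside [22.5, 38.5]); the cylinder at (-1.5, 12) does not reach this height (z outside [15, 39.5]); Combining (union): only the 15×22.5 cube is present, so the union is just that shape — area = 337.50 mm². So its area = 337.50 mm². Layer 63 is larger (667.24 vs 337.50 mm²).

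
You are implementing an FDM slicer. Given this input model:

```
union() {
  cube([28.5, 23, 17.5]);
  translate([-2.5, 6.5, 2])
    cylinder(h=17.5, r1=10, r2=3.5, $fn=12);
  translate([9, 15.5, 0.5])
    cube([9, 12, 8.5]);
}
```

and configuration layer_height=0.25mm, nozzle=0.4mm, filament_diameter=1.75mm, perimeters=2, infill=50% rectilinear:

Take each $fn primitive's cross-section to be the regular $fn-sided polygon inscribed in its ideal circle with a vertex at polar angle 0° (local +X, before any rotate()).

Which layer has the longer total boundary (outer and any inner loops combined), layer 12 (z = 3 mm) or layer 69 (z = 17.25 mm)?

layer 12 (z = 3 mm)

Layer 12 (z = 3): the 28.5×23 cube contributes its full rectangle (perimeter 103.00 mm); the cone at (-2.5, 6.5) (r1=10→r2=3.5) has section circumradius 9.629 here — a regular 12-gon (perimeter = 2·12·9.629·sin(180°/12) = 59.81 mm); the cube at (9, 15.5) is present — its section is the full 9×12 rectangle (perimeter 42.00 mm); Taking the union: the regions partially overlap (shared area 153.43 mm²), so the edge portions inside another operand are dropped and the merged outline is re-measured after clipping — boundary = 132.47 mm. So its perimeter = 132.47 mm. Layer 69 (z = 17.25): the cube (footprint 28.5×23) is included at this height (perimeter 103.00 mm); the cone at (-2.5, 6.5): at t=0.871 of its height the radius interpolates to r₁+(r₂−r₁)t = 4.336, giving a regular 12-gon of that circumradius (perimeter = 2·12·4.336·sin(180°/12) = 26.93 mm); the cube at (9, 15.5) is not intersected at this z (z outside [0.5, 9]); Taking the union: the regions partially overlap (shared area 8.27 mm²), so the edge portions inside another operand are dropped and the merged outline is re-measured after clipping — boundary = 115.05 mm. So its perimeter = 115.05 mm. Layer 12 is larger (132.47 vs 115.05 mm).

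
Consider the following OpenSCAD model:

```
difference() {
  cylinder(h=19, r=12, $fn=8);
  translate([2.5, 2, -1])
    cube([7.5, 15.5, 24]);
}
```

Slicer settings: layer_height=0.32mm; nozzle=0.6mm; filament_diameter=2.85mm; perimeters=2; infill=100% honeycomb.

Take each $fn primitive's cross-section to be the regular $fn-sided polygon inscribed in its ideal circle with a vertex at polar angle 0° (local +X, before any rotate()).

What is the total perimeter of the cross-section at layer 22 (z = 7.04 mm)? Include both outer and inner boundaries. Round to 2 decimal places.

At z = 7.04 mm: the cylinder: section is a regular 8-gon, circumradius r=12 (perimeter = 2·8·12.000·sin(180°/8) = 73.48 mm); the 7.5×15.5 cube at (2.5, 2) contributes its full rectangle (perimeter 46.00 mm); After the difference (first − rest): starting from the r=12 cylinder, the 7.5×15.5 cube at (2.5, 2) partially overlaps it — only the 53.29 mm² overlap (of its 116.25 mm²) is removed, clipping the outline — boundary = 82.33 mm. Overall, the cross-section is a single solid region. Total boundary length (outer) = 82.33 mm.

82.33 mm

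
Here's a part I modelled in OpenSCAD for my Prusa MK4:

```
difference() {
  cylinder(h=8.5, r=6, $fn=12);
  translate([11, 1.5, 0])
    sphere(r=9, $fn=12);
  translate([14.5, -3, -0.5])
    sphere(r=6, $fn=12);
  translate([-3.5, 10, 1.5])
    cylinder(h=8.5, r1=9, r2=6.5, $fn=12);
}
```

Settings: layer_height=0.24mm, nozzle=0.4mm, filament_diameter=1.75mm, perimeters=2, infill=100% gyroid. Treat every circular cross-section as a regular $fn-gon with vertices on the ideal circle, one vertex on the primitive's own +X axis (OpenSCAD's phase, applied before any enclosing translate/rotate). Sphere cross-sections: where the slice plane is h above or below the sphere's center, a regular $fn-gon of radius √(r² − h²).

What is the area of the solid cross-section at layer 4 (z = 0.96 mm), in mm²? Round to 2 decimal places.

At z = 0.96 mm: the r=6 cylinder contributes a regular 12-gon of circumradius 6 (area = (12/2)·6.000²·sin(360°/12) = 108.00 mm²); the r=9 sphere at (11, 1.5) contributes a regular 12-gon of circumradius √(9²−0.96²) = 8.949 (area = (12/2)·8.949²·sin(360°/12) = 240.24 mm²); the r=6 sphere at (14.5, -3) slices to a regular 12-gon of circumradius 5.820 (√(r²−h²) with h=1.46 from center) (area = (12/2)·5.820²·sin(360°/12) = 101.61 mm²); the cone at (-3.5, 10) is absent (z outside [1.5, 10]); Subtracting the remaining from the first: starting from the r=6 cylinder (108.00 mm²), the r=9 sphere at (11, 1.5) partially overlaps it — only the 22.15 mm² overlap (of its 240.24 mm²) is removed, clipping the outline; the r=6 sphere at (14.5, -3) misses the remaining region (no effect) — area = 85.85 mm². Overall, the cross-section is a single solid region. Net area = 85.85 mm².

85.85 mm²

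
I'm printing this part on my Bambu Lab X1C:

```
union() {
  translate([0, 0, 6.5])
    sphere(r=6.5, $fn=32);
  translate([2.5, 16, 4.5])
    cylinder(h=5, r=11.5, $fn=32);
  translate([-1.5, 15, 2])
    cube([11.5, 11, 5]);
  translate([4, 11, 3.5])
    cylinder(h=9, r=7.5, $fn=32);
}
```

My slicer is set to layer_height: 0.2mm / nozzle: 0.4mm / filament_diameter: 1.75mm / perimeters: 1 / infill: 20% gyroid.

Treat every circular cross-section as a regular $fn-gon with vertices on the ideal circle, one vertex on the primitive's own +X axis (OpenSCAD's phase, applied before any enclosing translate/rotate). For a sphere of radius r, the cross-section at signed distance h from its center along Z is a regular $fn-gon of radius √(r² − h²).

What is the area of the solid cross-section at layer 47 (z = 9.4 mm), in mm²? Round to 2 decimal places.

At z = 9.4 mm: the r=6.5 sphere contributes a regular 32-gon of circumradius √(6.5²−2.9²) = 5.817 (area = (32/2)·5.817²·sin(360°/32) = 105.63 mm²); the r=11.5 cylinder at (2.5, 16) contributes a regular 32-gon of circumradius 11.5 (area = (32/2)·11.500²·sin(360°/32) = 412.81 mm²); the cube at (-1.5, 15) does not reach this height (z outside [2, 7]); the r=7.5 cylinder at (4, 11) gives a regular 32-gon of circumradius 7.5 (constant along its height) (area = (32/2)·7.500²·sin(360°/32) = 175.58 mm²); Combining (union): the regions partially overlap — summed areas 694.02 mm² minus the doubly-counted overlap 172.09 mm² gives 521.93 mm² — area = 521.93 mm². Overall, the cross-section is a single solid region. Net area = 521.93 mm².

521.93 mm²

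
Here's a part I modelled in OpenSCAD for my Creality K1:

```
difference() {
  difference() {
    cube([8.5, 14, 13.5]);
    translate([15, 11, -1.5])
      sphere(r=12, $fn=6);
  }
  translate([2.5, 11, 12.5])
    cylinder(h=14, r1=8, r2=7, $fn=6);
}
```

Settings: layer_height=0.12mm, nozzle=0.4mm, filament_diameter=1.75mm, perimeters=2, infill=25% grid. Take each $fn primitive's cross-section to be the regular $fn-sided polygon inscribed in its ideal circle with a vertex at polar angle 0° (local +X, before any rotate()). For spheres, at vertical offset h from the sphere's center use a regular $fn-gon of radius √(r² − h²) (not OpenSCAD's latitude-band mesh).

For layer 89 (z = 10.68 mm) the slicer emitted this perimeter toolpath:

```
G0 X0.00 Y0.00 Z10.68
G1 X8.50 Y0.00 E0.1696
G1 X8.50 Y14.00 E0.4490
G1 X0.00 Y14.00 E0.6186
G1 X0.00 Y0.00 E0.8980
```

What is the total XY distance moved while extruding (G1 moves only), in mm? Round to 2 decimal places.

Sum the Euclidean lengths of each G1 segment: total = 45.00 mm.

45.00 mm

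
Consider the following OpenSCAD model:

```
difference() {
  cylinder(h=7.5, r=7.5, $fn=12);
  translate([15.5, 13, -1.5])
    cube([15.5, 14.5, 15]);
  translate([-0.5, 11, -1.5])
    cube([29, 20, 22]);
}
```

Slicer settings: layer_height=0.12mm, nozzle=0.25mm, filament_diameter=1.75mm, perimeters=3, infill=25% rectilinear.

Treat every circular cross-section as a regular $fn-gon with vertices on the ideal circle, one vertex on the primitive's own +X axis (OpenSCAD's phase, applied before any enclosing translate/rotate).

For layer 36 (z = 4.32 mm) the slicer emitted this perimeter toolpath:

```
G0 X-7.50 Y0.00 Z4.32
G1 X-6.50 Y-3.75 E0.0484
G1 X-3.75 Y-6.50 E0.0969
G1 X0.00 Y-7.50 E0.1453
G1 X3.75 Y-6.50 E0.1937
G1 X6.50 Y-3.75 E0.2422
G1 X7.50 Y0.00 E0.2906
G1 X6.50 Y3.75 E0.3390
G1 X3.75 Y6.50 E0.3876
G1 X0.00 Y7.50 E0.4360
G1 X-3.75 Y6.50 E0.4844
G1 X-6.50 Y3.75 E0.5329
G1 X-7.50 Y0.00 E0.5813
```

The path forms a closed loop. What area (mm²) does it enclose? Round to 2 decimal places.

Apply the shoelace formula to the sequence of (X, Y) vertices; enclosed area = 168.88 mm².

168.88 mm²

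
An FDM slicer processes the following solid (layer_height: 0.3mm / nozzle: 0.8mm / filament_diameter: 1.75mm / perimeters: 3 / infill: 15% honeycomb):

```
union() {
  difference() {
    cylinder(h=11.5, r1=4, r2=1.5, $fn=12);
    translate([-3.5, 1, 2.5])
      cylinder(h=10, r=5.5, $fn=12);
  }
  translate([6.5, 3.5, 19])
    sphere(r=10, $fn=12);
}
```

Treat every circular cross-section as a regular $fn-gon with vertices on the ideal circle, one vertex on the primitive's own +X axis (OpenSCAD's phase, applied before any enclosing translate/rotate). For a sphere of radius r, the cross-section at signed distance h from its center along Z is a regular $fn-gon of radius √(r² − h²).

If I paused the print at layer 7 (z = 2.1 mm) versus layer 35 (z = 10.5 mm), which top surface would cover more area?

Layer 7 (z = 2.1): the cone contributes a regular 12-gon of circumradius 3.543 (interpolated between r1=4 and r2=1.5 at t=0.183) (area = (12/2)·3.543²·sin(360°/12) = 37.67 mm²); the cylinder at (-3.5, 1) is absent (z outside [2.5, 12.5]); Taking the first minus the rest: none of the subtracted shapes is present at this height, so the cone is unchanged — area = 37.67 mm²; the sphere at (6.5, 3.5) is absent (|z−center|=16.900 > r=10); Merging all regions: only that combined region is present, so the union is just that shape — area = 37.67 mm². So its area = 37.67 mm². Layer 35 (z = 10.5): the cone (r1=4→r2=1.5) has section circumradius 1.717 here — a regular 12-gon (area = (12/2)·1.717²·sin(360°/12) = 8.85 mm²); the cylinder at (-3.5, 1): section is a regular 12-gon, circumradius r=5.5 (area = (12/2)·5.500²·sin(360°/12) = 90.75 mm²); After the difference (first − rest): starting from the cone (8.85 mm²), the r=5.5 cylinder at (-3.5, 1) covers all of what remains (removes everything) — nothing remains; the r=10 sphere at (6.5, 3.5) slices to a regular 12-gon of circumradius 5.268 (√(r²−h²) with h=8.5 from center) (area = (12/2)·5.268²·sin(360°/12) = 83.25 mm²); Taking the union: only the r=10 sphere at (6.5, 3.5) is present, so the union is just that shape — area = 83.25 mm². So its area = 83.25 mm². Layer 35 is larger (83.25 vs 37.67 mm²).

layer 35 (z = 10.5 mm)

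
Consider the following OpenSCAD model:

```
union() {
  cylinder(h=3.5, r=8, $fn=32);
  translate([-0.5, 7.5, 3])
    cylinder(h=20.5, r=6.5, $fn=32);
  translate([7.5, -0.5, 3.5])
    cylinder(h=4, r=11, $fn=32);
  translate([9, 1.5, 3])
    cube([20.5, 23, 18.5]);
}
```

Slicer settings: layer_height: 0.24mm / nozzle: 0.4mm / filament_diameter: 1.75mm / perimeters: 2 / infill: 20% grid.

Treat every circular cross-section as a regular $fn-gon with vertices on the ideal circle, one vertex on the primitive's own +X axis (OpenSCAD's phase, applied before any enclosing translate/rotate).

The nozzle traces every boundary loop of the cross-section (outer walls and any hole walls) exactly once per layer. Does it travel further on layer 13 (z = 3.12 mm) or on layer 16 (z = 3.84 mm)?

Layer 13 (z = 3.12): the cylinder: section is a regular 32-gon, circumradius r=8 (perimeter = 2·32·8.000·sin(180°/32) = 50.18 mm); the r=6.5 cylinder at (-0.5, 7.5) contributes a regular 32-gon of circumradius 6.5 (perimeter = 2·32·6.500·sin(180°/32) = 40.78 mm); the cylinder at (7.5, -0.5) is not intersected at this z (z outside [3.5, 7.5]); the 20.5×23 cube at (9, 1.5) contributes its full rectangle (perimeter 87.00 mm); Taking the union: the regions partially overlap (shared area 59.85 mm²), so the edge portions inside another operand are dropped and the merged outline is re-measured after clipping — boundary = 148.57 mm. So its perimeter = 148.57 mm. Layer 16 (z = 3.84): the cylinder does not reach this height (z outside [0, 3.5]); the cylinder at (-0.5, 7.5): section is a regular 32-gon, circumradius r=6.5 (perimeter = 2·32·6.500·sin(180°/32) = 40.78 mm); the cylinder at (7.5, -0.5): section is a regular 32-gon, circumradius r=11 (perimeter = 2·32·11.000·sin(180°/32) = 69.00 mm); the cube at (9, 1.5) is present — its section is the full 20.5×23 rectangle (perimeter 87.00 mm); Taking the union: the regions partially overlap (shared area 112.55 mm²), so the edge portions inside another operand are dropped and the merged outline is re-measured after clipping — boundary = 136.00 mm. So its perimeter = 136.00 mm. Layer 13 is larger (148.57 vs 136.00 mm).

layer 13 (z = 3.12 mm)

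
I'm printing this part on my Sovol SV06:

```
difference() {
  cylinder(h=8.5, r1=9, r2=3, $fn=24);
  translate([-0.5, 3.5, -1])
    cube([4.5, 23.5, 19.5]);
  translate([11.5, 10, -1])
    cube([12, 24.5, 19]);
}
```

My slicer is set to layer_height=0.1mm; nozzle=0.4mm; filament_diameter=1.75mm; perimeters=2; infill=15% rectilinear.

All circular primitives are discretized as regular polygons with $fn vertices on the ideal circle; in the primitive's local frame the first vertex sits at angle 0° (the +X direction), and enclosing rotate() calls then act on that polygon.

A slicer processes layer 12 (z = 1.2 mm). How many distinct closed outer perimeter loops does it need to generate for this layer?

At z = 1.2 mm: the cone (r1=9→r2=3) has section circumradius 8.153 here — a regular 24-gon; the cube at (-0.5, 3.5) (footprint 4.5×23.5) is included at this height; the 12×24.5 cube at (11.5, 10) contributes its full rectangle; After the difference (first − rest): starting from the cone, the 4.5×23.5 cube at (-0.5, 3.5) partially overlaps it — only the 19.36 mm² overlap (of its 105.75 mm²) is removed, clipping the outline; the 12×24.5 cube at (11.5, 10) misses the remaining region (no effect) — 1 connected region. The result has 1 disconnected region.

1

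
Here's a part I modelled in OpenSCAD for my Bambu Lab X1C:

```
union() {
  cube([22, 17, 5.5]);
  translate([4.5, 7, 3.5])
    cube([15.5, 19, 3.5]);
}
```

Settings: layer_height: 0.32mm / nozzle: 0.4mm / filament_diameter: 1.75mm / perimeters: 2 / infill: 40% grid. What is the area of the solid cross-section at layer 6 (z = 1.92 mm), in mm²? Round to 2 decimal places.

At z = 1.92 mm: the cube is present — its section is the full 22×17 rectangle (area 374.00 mm²); the cube at (4.5, 7) does not reach this height (z outside [3.5, 7]); Taking the union: only the 22×17 cube is present, so the union is just that shape — area = 374.00 mm². Overall, the cross-section is a single solid region. Net area = 374.00 mm².

374.00 mm²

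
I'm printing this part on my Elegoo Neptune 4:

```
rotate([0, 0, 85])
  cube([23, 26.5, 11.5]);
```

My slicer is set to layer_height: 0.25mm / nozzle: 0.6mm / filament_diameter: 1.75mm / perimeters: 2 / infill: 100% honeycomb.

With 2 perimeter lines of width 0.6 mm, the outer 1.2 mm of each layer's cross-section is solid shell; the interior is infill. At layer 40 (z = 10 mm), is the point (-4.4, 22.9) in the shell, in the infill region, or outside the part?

shell

At z = 10 mm: the cube is present — its section is the full 23×26.5 rectangle; (rotated 85° about Z; rotation is an isometry so areas/perimeters/island counts are preserved). Overall, the cross-section is a single solid region. Undo the 85° rotation: the query point maps to (22.429, 6.379) in the un-rotated model frame. The nearest boundary edge runs (23.00, 0.00)→(23.00, 26.50); distance from the point to it = 0.57 mm. The point is inside the cross-section, 0.57 mm from the nearest boundary — within the 1.2 mm shell band (2 × 0.6).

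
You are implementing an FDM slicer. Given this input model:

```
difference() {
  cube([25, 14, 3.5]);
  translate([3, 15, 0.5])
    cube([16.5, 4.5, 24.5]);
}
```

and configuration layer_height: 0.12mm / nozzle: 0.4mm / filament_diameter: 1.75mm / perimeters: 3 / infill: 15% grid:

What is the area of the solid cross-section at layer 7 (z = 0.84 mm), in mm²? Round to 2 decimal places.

350.00 mm²

At z = 0.84 mm: the cube is present — its section is the full 25×14 rectangle (area 350.00 mm²); the 16.5×4.5 cube at (3, 15) contributes its full rectangle (area 74.25 mm²); Taking the first minus the rest: starting from the 25×14 cube (350.00 mm²), the 16.5×4.5 cube at (3, 15) misses the remaining region (no effect) — area = 350.00 mm². Overall, the cross-section is a single solid region. Net area = 350.00 mm².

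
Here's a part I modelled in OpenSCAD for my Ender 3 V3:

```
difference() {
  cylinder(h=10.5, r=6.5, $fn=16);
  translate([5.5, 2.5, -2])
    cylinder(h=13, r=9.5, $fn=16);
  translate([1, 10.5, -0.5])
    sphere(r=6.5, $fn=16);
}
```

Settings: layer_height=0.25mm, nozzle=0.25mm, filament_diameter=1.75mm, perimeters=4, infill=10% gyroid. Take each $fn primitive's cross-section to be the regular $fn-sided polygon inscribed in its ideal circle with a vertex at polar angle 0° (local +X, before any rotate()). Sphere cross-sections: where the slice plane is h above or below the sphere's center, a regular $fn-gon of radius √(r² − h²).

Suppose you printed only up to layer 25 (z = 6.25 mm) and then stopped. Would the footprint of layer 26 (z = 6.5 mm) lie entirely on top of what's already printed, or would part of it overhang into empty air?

Compare the two slices. At z = 6.25: the r=6.5 cylinder contributes a regular 16-gon of circumradius 6.5 (area = (16/2)·6.500²·sin(360°/16) = 129.35 mm²); the r=9.5 cylinder at (5.5, 2.5) gives a regular 16-gon of circumradius 9.5 (constant along its height) (area = (16/2)·9.500²·sin(360°/16) = 276.30 mm²); the sphere at (1, 10.5) does not reach this height (|z−center|=6.750 > r=6.5); Subtracting the remaining from the first: starting from the r=6.5 cylinder (129.35 mm²), the r=9.5 cylinder at (5.5, 2.5) partially overlaps it — only the 97.24 mm² overlap (of its 276.30 mm²) is removed, clipping the outline — area = 32.11 mm². At z = 6.5: the r=6.5 cylinder contributes a regular 16-gon of circumradius 6.5 (area = (16/2)·6.500²·sin(360°/16) = 129.35 mm²); the r=9.5 cylinder at (5.5, 2.5) gives a regular 16-gon of circumradius 9.5 (constant along its height) (area = (16/2)·9.500²·sin(360°/16) = 276.30 mm²); the sphere at (1, 10.5) is not intersected at this z (|z−center|=7.000 > r=6.5); After the difference (first − rest): starting from the r=6.5 cylinder (129.35 mm²), the r=9.5 cylinder at (5.5, 2.5) partially overlaps it — only the 97.24 mm² overlap (of its 276.30 mm²) is removed, clipping the outline — area = 32.11 mm². Checking containment: the cross-section at z = 6.5 is a subset of the cross-section at z = 6.25.

entirely on top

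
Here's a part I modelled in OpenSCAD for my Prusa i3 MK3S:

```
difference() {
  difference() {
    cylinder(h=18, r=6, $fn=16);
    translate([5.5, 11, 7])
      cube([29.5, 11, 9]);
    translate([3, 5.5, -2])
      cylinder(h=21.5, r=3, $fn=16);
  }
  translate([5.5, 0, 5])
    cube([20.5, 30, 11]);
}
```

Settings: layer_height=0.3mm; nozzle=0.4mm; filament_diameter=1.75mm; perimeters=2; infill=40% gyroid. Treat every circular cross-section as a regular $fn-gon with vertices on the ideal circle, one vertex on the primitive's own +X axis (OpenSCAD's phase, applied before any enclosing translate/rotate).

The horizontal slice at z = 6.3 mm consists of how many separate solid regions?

1

At z = 6.3 mm: the cylinder: section is a regular 16-gon, circumradius r=6; the cube at (5.5, 11) is absent (z outside [7, 16]); the cylinder at (3, 5.5): section is a regular 16-gon, circumradius r=3; After the difference (first − rest): starting from the r=6 cylinder, the r=3 cylinder at (3, 5.5) partially overlaps it — only the 10.37 mm² overlap (of its 27.55 mm²) is removed, clipping the outline — 1 connected region; the cube at (5.5, 0) is present — its section is the full 20.5×30 rectangle; Subtracting the remaining from the first: starting from that combined region, the 20.5×30 cube at (5.5, 0) partially overlaps it — only the 0.63 mm² overlap (of its 615.00 mm²) is removed, clipping the outline — 1 connected region. The result has 1 disconnected region.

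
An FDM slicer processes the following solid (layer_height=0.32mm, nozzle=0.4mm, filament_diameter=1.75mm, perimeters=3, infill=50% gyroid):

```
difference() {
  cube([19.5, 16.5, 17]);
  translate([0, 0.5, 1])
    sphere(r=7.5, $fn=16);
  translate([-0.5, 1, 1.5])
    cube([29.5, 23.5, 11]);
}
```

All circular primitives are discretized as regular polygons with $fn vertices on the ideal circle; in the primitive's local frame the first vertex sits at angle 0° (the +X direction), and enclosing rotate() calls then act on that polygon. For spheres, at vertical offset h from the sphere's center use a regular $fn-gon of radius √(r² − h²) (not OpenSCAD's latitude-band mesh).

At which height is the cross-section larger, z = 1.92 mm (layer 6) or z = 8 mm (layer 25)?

Layer 6 (z = 1.92): the cube (footprint 19.5×16.5) is included at this height (area 321.75 mm²); the r=7.5 sphere at (0, 0.5) slices to a regular 16-gon of circumradius 7.443 (√(r²−h²) with h=0.92 from center) (area = (16/2)·7.443²·sin(360°/16) = 169.62 mm²); the cube at (-0.5, 1) is present — its section is the full 29.5×23.5 rectangle (area 693.25 mm²); Taking the first minus the rest: starting from the 19.5×16.5 cube (321.75 mm²), the r=7.5 sphere at (0, 0.5) partially overlaps it — only the 46.10 mm² overlap (of its 169.62 mm²) is removed, clipping the outline; the 29.5×23.5 cube at (-0.5, 1) partially overlaps it — only the 263.54 mm² overlap (of its 693.25 mm²) is removed, clipping the outline — area = 12.11 mm². So its area = 12.11 mm². Layer 25 (z = 8): the cube is present — its section is the full 19.5×16.5 rectangle (area 321.75 mm²); the r=7.5 sphere at (0, 0.5) slices to a regular 16-gon of circumradius 2.693 (√(r²−h²) with h=7 from center) (area = (16/2)·2.693²·sin(360°/16) = 22.20 mm²); the cube at (-0.5, 1) is present — its section is the full 29.5×23.5 rectangle (area 693.25 mm²); After the difference (first − rest): starting from the 19.5×16.5 cube (321.75 mm²), the r=7.5 sphere at (0, 0.5) partially overlaps it — only the 6.87 mm² overlap (of its 22.20 mm²) is removed, clipping the outline; the 29.5×23.5 cube at (-0.5, 1) partially overlaps it — only the 298.02 mm² overlap (of its 693.25 mm²) is removed, clipping the outline — area = 16.86 mm². So its area = 16.86 mm². Layer 25 is larger (16.86 vs 12.11 mm²).

layer 25 (z = 8 mm)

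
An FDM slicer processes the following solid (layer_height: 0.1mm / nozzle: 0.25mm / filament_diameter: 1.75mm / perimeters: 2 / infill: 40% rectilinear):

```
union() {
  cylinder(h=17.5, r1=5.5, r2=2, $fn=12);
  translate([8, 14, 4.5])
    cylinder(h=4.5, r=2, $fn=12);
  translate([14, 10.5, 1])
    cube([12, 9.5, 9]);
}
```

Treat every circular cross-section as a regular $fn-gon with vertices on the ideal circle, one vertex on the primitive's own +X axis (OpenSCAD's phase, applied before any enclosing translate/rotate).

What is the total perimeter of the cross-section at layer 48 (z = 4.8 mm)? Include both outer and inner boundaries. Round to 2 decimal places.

83.62 mm

At z = 4.8 mm: the cone (r1=5.5→r2=2) has section circumradius 4.540 here — a regular 12-gon (perimeter = 2·12·4.540·sin(180°/12) = 28.20 mm); the r=2 cylinder at (8, 14) contributes a regular 12-gon of circumradius 2 (perimeter = 2·12·2.000·sin(180°/12) = 12.42 mm); the cube at (14, 10.5) (footprint 12×9.5) is included at this height (perimeter 43.00 mm); Taking the union: the 3 present regions are separate (no shared area or edge), so areas and boundary lengths simply add and each stays a separate island — boundary = 83.62 mm. Overall, the cross-section has 3 separate islands. Total boundary length (outer) = 83.62 mm.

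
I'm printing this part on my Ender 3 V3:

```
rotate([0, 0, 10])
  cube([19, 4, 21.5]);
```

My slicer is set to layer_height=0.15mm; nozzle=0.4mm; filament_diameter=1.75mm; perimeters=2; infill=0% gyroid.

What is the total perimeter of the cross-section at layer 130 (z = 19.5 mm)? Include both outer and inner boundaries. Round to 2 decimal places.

46.00 mm

At z = 19.5 mm: the cube (footprint 19×4) is included at this height (perimeter 46.00 mm); (whole slice rotated 10° about Z — lengths, areas and connectivity unchanged). Overall, the cross-section is a single solid region. Total boundary length (outer) = 46.00 mm.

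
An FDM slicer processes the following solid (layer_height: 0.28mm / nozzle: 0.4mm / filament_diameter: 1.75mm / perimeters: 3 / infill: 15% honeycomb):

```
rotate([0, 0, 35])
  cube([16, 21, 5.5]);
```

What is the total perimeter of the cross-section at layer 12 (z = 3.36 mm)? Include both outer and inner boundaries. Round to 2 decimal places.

At z = 3.36 mm: the 16×21 cube contributes its full rectangle (perimeter 74.00 mm); (whole slice rotated 35° about Z — lengths, areas and connectivity unchanged). Overall, the cross-section is a single solid region. Total boundary length (outer) = 74.00 mm.

74.00 mm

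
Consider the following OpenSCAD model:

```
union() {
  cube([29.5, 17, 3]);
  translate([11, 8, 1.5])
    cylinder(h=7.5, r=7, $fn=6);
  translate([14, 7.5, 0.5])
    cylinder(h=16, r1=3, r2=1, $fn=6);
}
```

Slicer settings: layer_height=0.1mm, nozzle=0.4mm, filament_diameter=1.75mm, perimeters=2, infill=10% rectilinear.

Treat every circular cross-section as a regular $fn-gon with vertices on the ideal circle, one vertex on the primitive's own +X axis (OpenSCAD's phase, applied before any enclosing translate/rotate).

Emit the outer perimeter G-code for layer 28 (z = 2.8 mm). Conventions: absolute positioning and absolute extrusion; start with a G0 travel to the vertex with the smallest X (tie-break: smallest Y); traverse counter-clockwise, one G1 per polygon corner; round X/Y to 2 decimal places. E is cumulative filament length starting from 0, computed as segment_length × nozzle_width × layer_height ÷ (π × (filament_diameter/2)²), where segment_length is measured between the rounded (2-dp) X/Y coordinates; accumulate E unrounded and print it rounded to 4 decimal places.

At z = 2.8 mm: the cube is present — its section is the full 29.5×17 rectangle; the r=7 cylinder at (11, 8) contributes a regular 6-gon of circumradius 7; the cone at (14, 7.5): at t=0.144 of its height the radius interpolates to r₁+(r₂−r₁)t = 2.712, giving a regular 6-gon of that circumradius; Taking the union: the regions partially overlap (shared area 146.42 mm²), so overlapping operands fuse into one piece — 1 connected region. The outline is a single polygon with 4 vertices. Extrusion per mm of travel: 0.4 × 0.1 / (π × 0.875²) = 0.016630. Accumulating E over each segment gives final E = 1.5466.

G0 X0.00 Y0.00 Z2.80
G1 X29.50 Y0.00 E0.4906
G1 X29.50 Y17.00 E0.7733
G1 X0.00 Y17.00 E1.2639
G1 X0.00 Y0.00 E1.5466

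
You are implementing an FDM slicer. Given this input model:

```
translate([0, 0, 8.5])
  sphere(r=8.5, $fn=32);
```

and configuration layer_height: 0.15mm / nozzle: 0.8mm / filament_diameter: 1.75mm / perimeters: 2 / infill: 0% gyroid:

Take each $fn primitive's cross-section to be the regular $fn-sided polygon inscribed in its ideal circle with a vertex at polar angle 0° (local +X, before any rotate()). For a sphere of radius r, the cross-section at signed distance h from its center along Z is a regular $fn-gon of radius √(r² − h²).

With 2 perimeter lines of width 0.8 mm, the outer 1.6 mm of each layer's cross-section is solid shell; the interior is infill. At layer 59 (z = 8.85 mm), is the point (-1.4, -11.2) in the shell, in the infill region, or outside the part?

At z = 8.85 mm: the r=8.5 sphere slices to a regular 32-gon of circumradius 8.493 (√(r²−h²) with h=0.35 from center). Overall, the cross-section is a single solid region. The nearest boundary edge runs (-1.66, -8.33)→(-0.00, -8.49); distance from the point to it = 2.83 mm. The point is not inside any of the regions above, so it lies outside the cross-section (2.83 mm from the nearest boundary).

outside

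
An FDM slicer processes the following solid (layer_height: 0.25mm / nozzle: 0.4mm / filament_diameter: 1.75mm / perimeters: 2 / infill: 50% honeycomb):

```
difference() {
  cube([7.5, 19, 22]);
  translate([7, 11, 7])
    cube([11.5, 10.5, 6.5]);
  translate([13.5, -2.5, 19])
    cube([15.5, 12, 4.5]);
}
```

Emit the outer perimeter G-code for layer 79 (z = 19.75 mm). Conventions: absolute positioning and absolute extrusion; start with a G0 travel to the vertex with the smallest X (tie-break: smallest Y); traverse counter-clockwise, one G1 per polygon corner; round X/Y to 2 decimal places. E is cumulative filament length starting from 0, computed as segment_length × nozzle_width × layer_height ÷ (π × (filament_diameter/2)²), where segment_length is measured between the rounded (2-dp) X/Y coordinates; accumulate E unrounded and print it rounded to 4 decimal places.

G0 X0.00 Y0.00 Z19.75
G1 X7.50 Y0.00 E0.3118
G1 X7.50 Y19.00 E1.1017
G1 X0.00 Y19.00 E1.4136
G1 X0.00 Y0.00 E2.2035

At z = 19.75 mm: the cube (footprint 7.5×19) is included at this height; the cube at (7, 11) does not reach this height (z outside [7, 13.5]); the cube at (13.5, -2.5) (footprint 15.5×12) is included at this height; After the difference (first − rest): starting from the 7.5×19 cube, the 15.5×12 cube at (13.5, -2.5) misses the remaining region (no effect) — 1 connected region. The outline is a single polygon with 4 vertices. Extrusion per mm of travel: 0.4 × 0.25 / (π × 0.875²) = 0.041575. Accumulating E over each segment gives final E = 2.2035.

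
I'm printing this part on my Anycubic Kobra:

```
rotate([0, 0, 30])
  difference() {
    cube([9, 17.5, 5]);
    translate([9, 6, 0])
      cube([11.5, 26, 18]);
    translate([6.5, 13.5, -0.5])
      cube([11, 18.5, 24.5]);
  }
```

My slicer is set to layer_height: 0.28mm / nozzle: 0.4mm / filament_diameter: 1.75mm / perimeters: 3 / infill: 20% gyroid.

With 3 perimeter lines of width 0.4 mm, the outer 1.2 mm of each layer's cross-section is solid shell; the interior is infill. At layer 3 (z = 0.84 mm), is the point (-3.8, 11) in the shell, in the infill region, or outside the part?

At z = 0.84 mm: the 9×17.5 cube contributes its full rectangle; the cube at (9, 6) is present — its section is the full 11.5×26 rectangle; the 11×18.5 cube at (6.5, 13.5) contributes its full rectangle; After the difference (first − rest): starting from the 9×17.5 cube, the 11.5×26 cube at (9, 6) misses the remaining region (no effect); the 11×18.5 cube at (6.5, 13.5) partially overlaps it — only the 10.00 mm² overlap (of its 203.50 mm²) is removed, clipping the outline — 1 connected region; (rotated 30° about Z; rotation is an isometry so areas/perimeters/island counts are preserved). Overall, the cross-section is a single solid region. Undo the 30° rotation: the query point maps to (2.209, 11.426) in the un-rotated model frame. The nearest boundary edge runs (0.00, 0.00)→(0.00, 17.50); distance from the point to it = 2.21 mm. The point is inside the cross-section and 2.21 mm from the nearest boundary — more than the 1.2 mm shell width (3 × 0.4), so it's in the infill interior.

infill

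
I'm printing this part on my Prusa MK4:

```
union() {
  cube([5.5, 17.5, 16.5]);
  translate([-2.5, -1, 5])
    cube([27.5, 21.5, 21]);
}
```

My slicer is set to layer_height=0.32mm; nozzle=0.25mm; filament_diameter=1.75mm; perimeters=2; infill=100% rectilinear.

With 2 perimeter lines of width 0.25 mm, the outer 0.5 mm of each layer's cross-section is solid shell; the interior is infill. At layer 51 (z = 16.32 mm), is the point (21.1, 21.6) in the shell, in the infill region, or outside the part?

outside

At z = 16.32 mm: the cube is present — its section is the full 5.5×17.5 rectangle; the cube at (-2.5, -1) is present — its section is the full 27.5×21.5 rectangle; Merging all regions: the 5.5×17.5 cube lies entirely inside the 27.5×21.5 cube at (-2.5, -1), so the union is just the 27.5×21.5 cube at (-2.5, -1) — 1 connected region. Overall, the cross-section is a single solid region. The nearest boundary edge runs (-2.50, 20.50)→(25.00, 20.50); distance from the point to it = 1.10 mm. The point is not inside any of the regions above, so it lies outside the cross-section (1.10 mm from the nearest boundary).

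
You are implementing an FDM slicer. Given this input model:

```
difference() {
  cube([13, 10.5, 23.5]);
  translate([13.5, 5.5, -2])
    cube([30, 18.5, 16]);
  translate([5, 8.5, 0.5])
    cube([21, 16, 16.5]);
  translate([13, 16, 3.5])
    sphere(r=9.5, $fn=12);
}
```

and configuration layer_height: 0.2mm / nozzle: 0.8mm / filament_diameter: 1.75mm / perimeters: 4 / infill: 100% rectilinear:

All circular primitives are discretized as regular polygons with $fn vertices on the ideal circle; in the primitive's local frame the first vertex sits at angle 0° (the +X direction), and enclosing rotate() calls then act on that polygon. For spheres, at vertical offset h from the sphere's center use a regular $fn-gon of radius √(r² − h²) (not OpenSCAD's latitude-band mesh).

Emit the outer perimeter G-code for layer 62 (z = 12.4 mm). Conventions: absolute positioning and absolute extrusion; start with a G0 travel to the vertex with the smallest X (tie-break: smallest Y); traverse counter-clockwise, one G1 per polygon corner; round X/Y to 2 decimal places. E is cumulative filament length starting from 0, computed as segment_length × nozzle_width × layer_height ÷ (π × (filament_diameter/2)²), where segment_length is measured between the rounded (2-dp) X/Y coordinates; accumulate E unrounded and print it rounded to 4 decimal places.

G0 X0.00 Y0.00 Z12.40
G1 X13.00 Y0.00 E0.8648
G1 X13.00 Y8.50 E1.4302
G1 X5.00 Y8.50 E1.9623
G1 X5.00 Y10.50 E2.0954
G1 X0.00 Y10.50 E2.4280
G1 X0.00 Y0.00 E3.1265

At z = 12.4 mm: the cube (footprint 13×10.5) is included at this height; the cube at (13.5, 5.5) (footprint 30×18.5) is included at this height; the cube at (5, 8.5) is present — its section is the full 21×16 rectangle; the r=9.5 sphere at (13, 16) contributes a regular 12-gon of circumradius √(9.5²−8.9²) = 3.323; Taking the first minus the rest: starting from the 13×10.5 cube, the 30×18.5 cube at (13.5, 5.5) misses the remaining region (no effect); the 21×16 cube at (5, 8.5) partially overlaps it — only the 16.00 mm² overlap (of its 336.00 mm²) is removed, clipping the outline; the r=9.5 sphere at (13, 16) misses the remaining region (no effect) — 1 connected region. The outline is a single polygon with 6 vertices. Extrusion per mm of travel: 0.8 × 0.2 / (π × 0.875²) = 0.066520. Accumulating E over each segment gives final E = 3.1265.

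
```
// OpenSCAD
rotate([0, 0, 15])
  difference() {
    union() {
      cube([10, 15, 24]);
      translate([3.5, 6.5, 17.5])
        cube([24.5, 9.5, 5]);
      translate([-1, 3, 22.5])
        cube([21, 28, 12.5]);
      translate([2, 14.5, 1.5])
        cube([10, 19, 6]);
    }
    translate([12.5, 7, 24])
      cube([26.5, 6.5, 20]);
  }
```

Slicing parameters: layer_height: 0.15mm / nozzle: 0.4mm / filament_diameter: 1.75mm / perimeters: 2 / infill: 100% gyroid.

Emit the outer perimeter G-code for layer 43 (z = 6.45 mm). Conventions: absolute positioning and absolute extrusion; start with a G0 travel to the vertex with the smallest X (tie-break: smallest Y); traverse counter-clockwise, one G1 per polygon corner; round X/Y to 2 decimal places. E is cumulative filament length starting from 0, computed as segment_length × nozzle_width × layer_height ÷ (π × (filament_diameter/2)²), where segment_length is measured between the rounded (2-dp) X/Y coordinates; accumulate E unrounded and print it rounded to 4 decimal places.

At z = 6.45 mm: the cube (footprint 10×15) is included at this height; the cube at (3.5, 6.5) does not reach this height (z outside [17.5, 22.5]); the cube at (-1, 3) is absent (z outside [22.5, 35]); the 10×19 cube at (2, 14.5) contributes its full rectangle; Taking the union: the regions partially overlap (shared area 4.00 mm²), so overlapping operands fuse into one piece — 1 connected region; the cube at (12.5, 7) does not reach this height (z outside [24, 44]); Taking the first minus the rest: none of the subtracted shapes is present at this height, so that combined region is unchanged — 1 connected region; (rotated 15° about Z; rotation is an isometry so areas/perimeters/island counts are preserved). The outline is a single polygon with 8 vertices. Extrusion per mm of travel: 0.4 × 0.15 / (π × 0.875²) = 0.024945. Accumulating E over each segment gives final E = 2.2698.

G0 X-6.74 Y32.88 Z6.45
G1 X-1.95 Y15.01 E0.4615
G1 X-3.88 Y14.49 E0.5114
G1 X0.00 Y0.00 E0.8856
G1 X9.66 Y2.59 E1.1350
G1 X5.91 Y16.59 E1.4966
G1 X7.84 Y17.11 E1.5464
G1 X2.92 Y35.46 E2.0203
G1 X-6.74 Y32.88 E2.2698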